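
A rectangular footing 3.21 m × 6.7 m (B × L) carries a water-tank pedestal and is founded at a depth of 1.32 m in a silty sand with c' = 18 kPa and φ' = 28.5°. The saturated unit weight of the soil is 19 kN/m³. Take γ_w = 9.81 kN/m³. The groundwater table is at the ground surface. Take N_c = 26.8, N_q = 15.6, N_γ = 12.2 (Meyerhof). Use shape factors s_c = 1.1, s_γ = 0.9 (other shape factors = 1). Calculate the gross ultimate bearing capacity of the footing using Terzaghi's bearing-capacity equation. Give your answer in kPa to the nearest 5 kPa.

γ' = 19 − 9.81 = 9.19 kN/m³ (submerged throughout). q = 9.19 × 1.32 = 12.131 kPa; the same γ' applies in the ½γBN_γ term.
c·N_c·s_c = 18 × 26.8 × 1.1 = 530.64 kPa
q·N_q = 12.131 × 15.6 = 189.24 kPa
0.5·γ·B·N_γ·s_γ = 0.5 × 9.19 × 3.21 × 12.2 × 0.9 = 161.95 kPa
q_ult = 530.64 + 189.24 + 161.95 = 881.83 kPa.

q_ult ≈ 880 kPa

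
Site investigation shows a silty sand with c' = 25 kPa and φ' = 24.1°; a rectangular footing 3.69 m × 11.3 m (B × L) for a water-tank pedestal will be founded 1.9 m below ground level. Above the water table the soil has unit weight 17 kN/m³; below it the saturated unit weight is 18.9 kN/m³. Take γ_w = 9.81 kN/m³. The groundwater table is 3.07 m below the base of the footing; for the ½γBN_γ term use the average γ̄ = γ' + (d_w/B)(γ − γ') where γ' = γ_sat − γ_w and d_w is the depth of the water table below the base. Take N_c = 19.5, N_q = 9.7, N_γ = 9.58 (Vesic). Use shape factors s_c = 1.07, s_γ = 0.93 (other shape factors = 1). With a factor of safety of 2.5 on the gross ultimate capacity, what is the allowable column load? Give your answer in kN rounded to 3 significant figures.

P_all ≈ 18200 kN

Overburden at base level: q = 17 × 1.9 = 32.3 kPa.
The water table is 3.07 m below the base (< B = 3.69 m), so the ½γBN_γ term uses γ̄ = γ' + (d_w/B)(γ − γ') = 9.09 + (3.07/3.69)(17 − 9.09) = 15.671 kN/m³.
Cohesion term c·N_c·s_c = 25 × 19.5 × 1.07 = 521.62 kPa; surcharge term q·N_q = 32.3 × 9.7 = 313.31 kPa; self-weight term 0.5·γ·B·N_γ·s_γ = 0.5 × 15.671 × 3.69 × 9.58 × 0.93 = 257.6 kPa.
q_ult = 521.62 + 313.31 + 257.6 = 1092.5 kPa.
Gross allowable pressure q_all = 1092.5 / 2.5 = 437.01 kPa.
Footing area = 41.697 m², so allowable column load = 437.01 × 41.697 = 18222 kN.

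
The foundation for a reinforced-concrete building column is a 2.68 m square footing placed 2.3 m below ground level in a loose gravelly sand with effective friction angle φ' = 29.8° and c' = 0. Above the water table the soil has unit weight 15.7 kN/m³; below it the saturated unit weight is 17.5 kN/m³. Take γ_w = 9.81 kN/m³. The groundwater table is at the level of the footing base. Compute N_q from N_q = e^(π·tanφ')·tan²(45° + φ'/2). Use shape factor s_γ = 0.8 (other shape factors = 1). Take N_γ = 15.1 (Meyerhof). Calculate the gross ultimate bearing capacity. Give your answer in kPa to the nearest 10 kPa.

q_ult ≈ 770 kPa

tan29.8° = 0.5727, so N_q = e^(π×0.5727)·tan²(59.9°) = 6.045 × 2.976 = 17.99.
Effective surcharge at the founding depth q = γ·D_f = 15.7 × 2.3 = 36.11 kPa.
The water table coincides with the base, so in the self-weight term γ → γ' = 7.69 kN/m³.
q_ult = q·N_q + 0.5·γ·B·N_γ·s_γ
     = 36.11 × 17.989 + 0.5 × 7.69 × 2.68 × 15.1 × 0.8
     = 649.59 + 124.48 = 774.07 kPa.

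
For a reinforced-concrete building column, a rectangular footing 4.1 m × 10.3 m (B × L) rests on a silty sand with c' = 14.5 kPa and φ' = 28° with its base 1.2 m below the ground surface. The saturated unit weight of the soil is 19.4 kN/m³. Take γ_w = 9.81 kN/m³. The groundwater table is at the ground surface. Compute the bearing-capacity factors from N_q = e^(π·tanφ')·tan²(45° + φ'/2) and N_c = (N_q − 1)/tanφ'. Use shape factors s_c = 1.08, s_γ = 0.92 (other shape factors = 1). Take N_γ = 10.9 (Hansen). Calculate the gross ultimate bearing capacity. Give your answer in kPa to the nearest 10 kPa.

tan28° = 0.5317, so N_q = e^(π×0.5317)·tan²(59°) = 5.314 × 2.77 = 14.72.
N_c = (14.72 − 1)/tan28° = 25.8.
With the water table at the surface the whole profile is submerged: γ' = 19.4 − 9.81 = 9.59 kN/m³, so q = γ'·D_f = 11.508 kPa; the same γ' applies in the ½γBN_γ term.
q_ult = c·N_c·s_c + q·N_q + 0.5·γ·B·N_γ·s_γ
     = 14.5 × 25.803 × 1.08 + 11.508 × 14.72 + 0.5 × 9.59 × 4.1 × 10.9 × 0.92
     = 404.08 + 169.4 + 197.15 = 770.62 kPa.

q_ult ≈ 770 kPa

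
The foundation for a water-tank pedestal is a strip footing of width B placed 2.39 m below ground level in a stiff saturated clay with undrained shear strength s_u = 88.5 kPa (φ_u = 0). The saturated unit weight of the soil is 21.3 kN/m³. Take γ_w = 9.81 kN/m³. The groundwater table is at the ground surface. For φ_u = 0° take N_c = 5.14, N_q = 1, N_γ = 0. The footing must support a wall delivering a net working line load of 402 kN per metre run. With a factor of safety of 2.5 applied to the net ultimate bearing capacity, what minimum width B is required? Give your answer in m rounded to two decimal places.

Water table at ground surface, so effective unit weight γ' = 21.3 − 9.81 = 11.49 kN/m³ is used throughout; overburden q = 11.49 × 2.39 = 27.461 kPa.
Cohesion term c·N_c = 88.5 × 5.14 = 454.89 kPa; surcharge term q·N_q = 27.461 × 1 = 27.461 kPa.
q_ult = 454.89 + 27.461 = 482.35 kPa.
For φ = 0 the ½γBN_γ term vanishes, so q_ult is independent of B. q_net = 482.35 − 27.461 = 454.89 kPa; q_all(net) = 454.89/2.5 = 181.96 kPa.
Required width B = w / q_all(net) = 402 / 181.96 = 2.209 m.

B = 2.21 m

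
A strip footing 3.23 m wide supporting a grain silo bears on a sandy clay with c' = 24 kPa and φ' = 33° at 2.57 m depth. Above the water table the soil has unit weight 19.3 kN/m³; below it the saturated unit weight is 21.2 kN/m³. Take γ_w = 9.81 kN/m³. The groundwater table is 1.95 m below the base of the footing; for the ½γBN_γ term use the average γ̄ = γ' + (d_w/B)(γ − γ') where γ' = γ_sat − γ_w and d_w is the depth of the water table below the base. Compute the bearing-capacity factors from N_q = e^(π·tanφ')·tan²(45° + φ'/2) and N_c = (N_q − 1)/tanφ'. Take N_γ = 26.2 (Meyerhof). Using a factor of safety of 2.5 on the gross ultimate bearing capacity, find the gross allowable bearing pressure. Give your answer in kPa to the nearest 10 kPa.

q_all ≈ 1160 kPa

N_q = e^(π·tan33°)·tan²(61.5°) = 26.09; N_c = (N_q − 1)/tanφ' = 38.64.
q = γ·D_f = 19.3 × 2.57 = 49.601 kPa.
γ' = 11.39 kN/m³; averaging over the depth B below the base, γ̄ = γ' + (d_w/B)(γ − γ') = 16.165 kN/m³.
c·N_c = 24 × 38.638 = 927.32 kPa
q·N_q = 49.601 × 26.092 = 1294.2 kPa
0.5·γ·B·N_γ = 0.5 × 16.165 × 3.23 × 26.2 = 684.01 kPa
q_ult = 927.32 + 1294.2 + 684.01 = 2905.5 kPa.
q_all = 2905.5 / 2.5 = 1162.2 kPa.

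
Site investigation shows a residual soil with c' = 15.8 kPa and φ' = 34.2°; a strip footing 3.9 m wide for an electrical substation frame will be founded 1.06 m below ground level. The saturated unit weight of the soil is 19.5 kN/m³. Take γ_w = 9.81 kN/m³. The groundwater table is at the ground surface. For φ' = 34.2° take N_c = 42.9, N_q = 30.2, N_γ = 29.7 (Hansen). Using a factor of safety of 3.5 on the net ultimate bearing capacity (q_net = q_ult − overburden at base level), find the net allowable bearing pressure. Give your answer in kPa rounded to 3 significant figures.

Water table at ground surface, so effective unit weight γ' = 19.5 − 9.81 = 9.69 kN/m³ is used throughout; overburden q = 9.69 × 1.06 = 10.271 kPa; the same γ' applies in the ½γBN_γ term.
Cohesion term c·N_c = 15.8 × 42.9 = 677.82 kPa; surcharge term q·N_q = 10.271 × 30.2 = 310.2 kPa; self-weight term 0.5·γ·B·N_γ = 0.5 × 9.69 × 3.9 × 29.7 = 561.2 kPa.
q_ult = 677.82 + 310.2 + 561.2 = 1549.2 kPa.
q_net = 1549.2 − 10.271 = 1538.9 kPa.
q_all(net) = 1538.9 / 3.5 = 439.7 kPa.

q_all(net) ≈ 440 kPa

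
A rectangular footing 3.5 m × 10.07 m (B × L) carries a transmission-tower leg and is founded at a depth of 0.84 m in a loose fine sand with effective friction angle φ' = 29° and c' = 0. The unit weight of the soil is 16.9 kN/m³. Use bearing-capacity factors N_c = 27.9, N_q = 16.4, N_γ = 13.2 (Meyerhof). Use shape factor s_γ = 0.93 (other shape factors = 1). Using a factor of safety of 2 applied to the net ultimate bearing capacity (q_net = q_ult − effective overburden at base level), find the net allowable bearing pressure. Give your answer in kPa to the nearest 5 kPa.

Effective surcharge at the founding depth q = γ·D_f = 16.9 × 0.84 = 14.196 kPa.
q_ult = q·N_q + 0.5·γ·B·N_γ·s_γ
     = 14.196 × 16.4 + 0.5 × 16.9 × 3.5 × 13.2 × 0.93
     = 232.81 + 363.06 = 595.88 kPa.
Net ultimate: q_net = 595.88 − 14.196 = 581.68 kPa.
q_all(net) = 581.68 / 2 = 290.84 kPa.

q_all(net) ≈ 290 kPa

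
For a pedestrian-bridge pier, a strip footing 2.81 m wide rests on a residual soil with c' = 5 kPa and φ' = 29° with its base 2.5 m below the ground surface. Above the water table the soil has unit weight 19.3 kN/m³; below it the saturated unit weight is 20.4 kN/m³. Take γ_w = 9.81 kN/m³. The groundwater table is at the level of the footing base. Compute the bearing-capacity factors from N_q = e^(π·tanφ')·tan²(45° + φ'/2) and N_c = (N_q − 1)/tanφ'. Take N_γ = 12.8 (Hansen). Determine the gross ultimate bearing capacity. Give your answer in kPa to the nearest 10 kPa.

q_ult ≈ 1120 kPa

tan29° = 0.5543, so N_q = e^(π×0.5543)·tan²(59.5°) = 5.705 × 2.882 = 16.44.
N_c = (16.44 − 1)/tan29° = 27.86.
Effective surcharge at the founding depth q = γ·D_f = 19.3 × 2.5 = 48.25 kPa.
The water table coincides with the base, so in the self-weight term γ → γ' = 10.59 kN/m³.
q_ult = c·N_c + q·N_q + 0.5·γ·B·N_γ
     = 5 × 27.86 + 48.25 × 16.443 + 0.5 × 10.59 × 2.81 × 12.8
     = 139.3 + 793.39 + 190.45 = 1123.1 kPa.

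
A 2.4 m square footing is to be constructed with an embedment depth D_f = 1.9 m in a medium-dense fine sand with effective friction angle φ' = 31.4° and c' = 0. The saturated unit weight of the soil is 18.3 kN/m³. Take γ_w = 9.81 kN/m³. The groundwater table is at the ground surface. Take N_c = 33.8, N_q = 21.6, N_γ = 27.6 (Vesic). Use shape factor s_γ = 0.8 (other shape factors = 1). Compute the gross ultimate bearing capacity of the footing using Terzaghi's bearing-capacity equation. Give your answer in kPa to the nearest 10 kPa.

Water table at ground surface, so effective unit weight γ' = 18.3 − 9.81 = 8.49 kN/m³ is used throughout; overburden q = 8.49 × 1.9 = 16.131 kPa; the same γ' applies in the ½γBN_γ term.
Surcharge term q·N_q = 16.131 × 21.6 = 348.43 kPa; self-weight term 0.5·γ·B·N_γ·s_γ = 0.5 × 8.49 × 2.4 × 27.6 × 0.8 = 224.95 kPa.
q_ult = 348.43 + 224.95 = 573.38 kPa.

q_ult ≈ 570 kPa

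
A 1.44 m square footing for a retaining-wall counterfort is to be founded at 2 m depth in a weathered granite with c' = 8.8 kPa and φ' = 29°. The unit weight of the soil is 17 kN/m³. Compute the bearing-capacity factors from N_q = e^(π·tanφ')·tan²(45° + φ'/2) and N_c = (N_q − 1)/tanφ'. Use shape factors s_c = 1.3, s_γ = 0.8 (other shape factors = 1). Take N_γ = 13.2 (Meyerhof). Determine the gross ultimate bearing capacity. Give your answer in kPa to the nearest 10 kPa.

tan29° = 0.5543, so N_q = e^(π×0.5543)·tan²(59.5°) = 5.705 × 2.882 = 16.44.
N_c = (16.44 − 1)/tan29° = 27.86.
q = γ·D_f = 17 × 2 = 34 kPa.
c·N_c·s_c = 8.8 × 27.86 × 1.3 = 318.72 kPa
q·N_q = 34 × 16.443 = 559.07 kPa
0.5·γ·B·N_γ·s_γ = 0.5 × 17 × 1.44 × 13.2 × 0.8 = 129.25 kPa
q_ult = 318.72 + 559.07 + 129.25 = 1007.1 kPa.

q_ult ≈ 1010 kPa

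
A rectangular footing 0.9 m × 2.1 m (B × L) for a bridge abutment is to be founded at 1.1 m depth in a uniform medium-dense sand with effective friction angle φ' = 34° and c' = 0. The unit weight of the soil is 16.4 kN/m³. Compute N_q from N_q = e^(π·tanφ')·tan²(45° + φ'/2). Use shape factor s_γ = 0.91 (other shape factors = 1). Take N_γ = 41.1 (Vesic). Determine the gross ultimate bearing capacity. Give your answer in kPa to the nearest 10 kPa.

q_ult ≈ 810 kPa

tan34° = 0.6745, so N_q = e^(π×0.6745)·tan²(62°) = 8.323 × 3.537 = 29.44.
q = γ·D_f = 16.4 × 1.1 = 18.04 kPa.
q·N_q = 18.04 × 29.44 = 531.09 kPa
0.5·γ·B·N_γ·s_γ = 0.5 × 16.4 × 0.9 × 41.1 × 0.91 = 276.02 kPa
q_ult = 531.09 + 276.02 = 807.11 kPa.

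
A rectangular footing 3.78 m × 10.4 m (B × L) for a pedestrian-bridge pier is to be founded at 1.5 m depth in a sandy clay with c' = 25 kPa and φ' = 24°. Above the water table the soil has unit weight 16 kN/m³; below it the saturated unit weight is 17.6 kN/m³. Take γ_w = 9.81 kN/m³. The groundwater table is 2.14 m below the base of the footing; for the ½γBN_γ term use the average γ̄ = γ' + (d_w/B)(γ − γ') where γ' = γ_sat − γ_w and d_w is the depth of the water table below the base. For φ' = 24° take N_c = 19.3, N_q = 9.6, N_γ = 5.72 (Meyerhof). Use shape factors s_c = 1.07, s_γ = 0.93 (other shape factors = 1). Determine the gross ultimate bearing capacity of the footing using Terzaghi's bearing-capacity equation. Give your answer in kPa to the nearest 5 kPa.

q_ult ≈ 870 kPa

q = γ·D_f = 16 × 1.5 = 24 kPa.
γ' = 7.79 kN/m³; averaging over the depth B below the base, γ̄ = γ' + (d_w/B)(γ − γ') = 12.438 kN/m³.
c·N_c·s_c = 25 × 19.3 × 1.07 = 516.27 kPa
q·N_q = 24 × 9.6 = 230.4 kPa
0.5·γ·B·N_γ·s_γ = 0.5 × 12.438 × 3.78 × 5.72 × 0.93 = 125.05 kPa
q_ult = 516.27 + 230.4 + 125.05 = 871.73 kPa.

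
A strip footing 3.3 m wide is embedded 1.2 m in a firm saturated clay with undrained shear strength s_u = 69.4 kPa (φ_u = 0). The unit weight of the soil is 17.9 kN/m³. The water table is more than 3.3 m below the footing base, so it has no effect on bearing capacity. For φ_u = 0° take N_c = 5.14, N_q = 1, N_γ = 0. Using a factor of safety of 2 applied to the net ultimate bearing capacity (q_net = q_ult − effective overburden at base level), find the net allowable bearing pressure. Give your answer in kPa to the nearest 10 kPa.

q_all(net) ≈ 180 kPa

q = γ·D_f = 17.9 × 1.2 = 21.48 kPa.
c·N_c = 69.4 × 5.14 = 356.72 kPa
q·N_q = 21.48 × 1 = 21.48 kPa
q_ult = 356.72 + 21.48 = 378.2 kPa.
Net ultimate: q_net = 378.2 − 21.48 = 356.72 kPa.
q_all(net) = 356.72 / 2 = 178.36 kPa.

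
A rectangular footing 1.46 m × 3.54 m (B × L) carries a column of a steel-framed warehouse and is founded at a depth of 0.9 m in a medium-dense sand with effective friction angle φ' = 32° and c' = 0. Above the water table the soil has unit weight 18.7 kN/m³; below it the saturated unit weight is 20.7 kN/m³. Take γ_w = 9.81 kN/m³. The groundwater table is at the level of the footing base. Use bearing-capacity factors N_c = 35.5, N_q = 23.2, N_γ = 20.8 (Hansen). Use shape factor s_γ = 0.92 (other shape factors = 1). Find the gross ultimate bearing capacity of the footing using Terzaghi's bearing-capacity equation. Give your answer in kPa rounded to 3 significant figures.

q = γ·D_f = 18.7 × 0.9 = 16.83 kPa.
For the ½γBN_γ term take γ' = 20.7 − 9.81 = 10.89 kN/m³ (soil below base is submerged).
q·N_q = 16.83 × 23.2 = 390.46 kPa
0.5·γ·B·N_γ·s_γ = 0.5 × 10.89 × 1.46 × 20.8 × 0.92 = 152.13 kPa
q_ult = 390.46 + 152.13 = 542.58 kPa.

q_ult ≈ 543 kPa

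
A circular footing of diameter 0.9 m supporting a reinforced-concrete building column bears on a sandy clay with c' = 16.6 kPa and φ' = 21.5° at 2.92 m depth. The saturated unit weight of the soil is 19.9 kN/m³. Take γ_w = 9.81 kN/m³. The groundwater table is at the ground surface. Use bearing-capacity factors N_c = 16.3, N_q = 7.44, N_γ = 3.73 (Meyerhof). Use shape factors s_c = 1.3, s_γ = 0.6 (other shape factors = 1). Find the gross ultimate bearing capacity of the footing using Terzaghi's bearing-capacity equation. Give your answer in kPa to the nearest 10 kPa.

q_ult ≈ 580 kPa

Water table at ground surface, so effective unit weight γ' = 19.9 − 9.81 = 10.09 kN/m³ is used throughout; overburden q = 10.09 × 2.92 = 29.463 kPa; the same γ' applies in the ½γBN_γ term.
Cohesion term c·N_c·s_c = 16.6 × 16.3 × 1.3 = 351.75 kPa; surcharge term q·N_q = 29.463 × 7.44 = 219.2 kPa; self-weight term 0.5·γ·B·N_γ·s_γ = 0.5 × 10.09 × 0.9 × 3.73 × 0.6 = 10.162 kPa.
q_ult = 351.75 + 219.2 + 10.162 = 581.12 kPa.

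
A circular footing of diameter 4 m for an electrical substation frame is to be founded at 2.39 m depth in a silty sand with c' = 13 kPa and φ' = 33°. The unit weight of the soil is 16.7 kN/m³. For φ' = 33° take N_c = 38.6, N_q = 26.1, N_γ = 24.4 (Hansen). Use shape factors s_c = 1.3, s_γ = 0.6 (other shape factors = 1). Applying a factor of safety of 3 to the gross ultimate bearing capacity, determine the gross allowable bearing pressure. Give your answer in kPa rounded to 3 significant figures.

Overburden at base level: q = 16.7 × 2.39 = 39.913 kPa.
Cohesion term c·N_c·s_c = 13 × 38.6 × 1.3 = 652.34 kPa; surcharge term q·N_q = 39.913 × 26.1 = 1041.7 kPa; self-weight term 0.5·γ·B·N_γ·s_γ = 0.5 × 16.7 × 4 × 24.4 × 0.6 = 488.98 kPa.
q_ult = 652.34 + 1041.7 + 488.98 = 2183 kPa.
q_all = q_ult / FS = 2183 / 3 = 727.68 kPa.

q_all ≈ 728 kPa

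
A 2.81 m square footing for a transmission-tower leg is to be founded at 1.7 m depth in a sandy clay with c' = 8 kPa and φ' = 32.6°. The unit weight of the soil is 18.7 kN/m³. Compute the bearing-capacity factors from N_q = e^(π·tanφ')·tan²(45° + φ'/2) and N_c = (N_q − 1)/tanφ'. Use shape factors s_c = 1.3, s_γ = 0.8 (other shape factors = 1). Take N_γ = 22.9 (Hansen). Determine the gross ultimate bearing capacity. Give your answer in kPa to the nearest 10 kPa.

q_ult ≈ 1660 kPa

tan32.6° = 0.6395, so N_q = e^(π×0.6395)·tan²(61.3°) = 7.457 × 3.336 = 24.88.
N_c = (24.88 − 1)/tan32.6° = 37.34.
Overburden at base level: q = 18.7 × 1.7 = 31.79 kPa.
Cohesion term c·N_c·s_c = 8 × 37.337 × 1.3 = 388.3 kPa; surcharge term q·N_q = 31.79 × 24.878 = 790.87 kPa; self-weight term 0.5·γ·B·N_γ·s_γ = 0.5 × 18.7 × 2.81 × 22.9 × 0.8 = 481.33 kPa.
q_ult = 388.3 + 790.87 + 481.33 = 1660.5 kPa.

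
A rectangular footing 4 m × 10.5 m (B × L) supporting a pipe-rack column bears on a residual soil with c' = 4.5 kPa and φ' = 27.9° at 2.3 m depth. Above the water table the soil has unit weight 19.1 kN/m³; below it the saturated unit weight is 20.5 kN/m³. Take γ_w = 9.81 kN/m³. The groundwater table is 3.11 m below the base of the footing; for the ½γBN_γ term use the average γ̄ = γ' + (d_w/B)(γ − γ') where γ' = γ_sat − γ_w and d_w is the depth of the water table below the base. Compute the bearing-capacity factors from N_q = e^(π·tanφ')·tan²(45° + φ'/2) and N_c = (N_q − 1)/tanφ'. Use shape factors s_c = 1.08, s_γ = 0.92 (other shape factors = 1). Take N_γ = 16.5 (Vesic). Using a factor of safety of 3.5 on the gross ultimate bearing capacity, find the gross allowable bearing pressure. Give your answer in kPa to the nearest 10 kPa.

N_q = e^(π·tan27.9°)·tan²(58.95°) = 14.56; N_c = (N_q − 1)/tanφ' = 25.61.
Overburden at base level: q = 19.1 × 2.3 = 43.93 kPa.
The water table is 3.11 m below the base (< B = 4 m), so the ½γBN_γ term uses γ̄ = γ' + (d_w/B)(γ − γ') = 10.69 + (3.11/4)(19.1 − 10.69) = 17.229 kN/m³.
Cohesion term c·N_c·s_c = 4.5 × 25.609 × 1.08 = 124.46 kPa; surcharge term q·N_q = 43.93 × 14.559 = 639.58 kPa; self-weight term 0.5·γ·B·N_γ·s_γ = 0.5 × 17.229 × 4 × 16.5 × 0.92 = 523.07 kPa.
q_ult = 124.46 + 639.58 + 523.07 = 1287.1 kPa.
q_all = 1287.1 / 3.5 = 367.75 kPa.

q_all ≈ 370 kPa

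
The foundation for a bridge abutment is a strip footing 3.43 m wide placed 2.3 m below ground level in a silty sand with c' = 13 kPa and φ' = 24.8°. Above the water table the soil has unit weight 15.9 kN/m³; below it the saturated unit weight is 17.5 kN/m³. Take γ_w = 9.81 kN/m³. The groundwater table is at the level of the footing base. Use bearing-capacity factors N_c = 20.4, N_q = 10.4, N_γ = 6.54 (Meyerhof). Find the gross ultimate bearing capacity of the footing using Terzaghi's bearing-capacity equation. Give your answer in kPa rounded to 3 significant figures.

q = γ·D_f = 15.9 × 2.3 = 36.57 kPa.
For the ½γBN_γ term take γ' = 17.5 − 9.81 = 7.69 kN/m³ (soil below base is submerged).
c·N_c = 13 × 20.4 = 265.2 kPa
q·N_q = 36.57 × 10.4 = 380.33 kPa
0.5·γ·B·N_γ = 0.5 × 7.69 × 3.43 × 6.54 = 86.252 kPa
q_ult = 265.2 + 380.33 + 86.252 = 731.78 kPa.

q_ult ≈ 732 kPa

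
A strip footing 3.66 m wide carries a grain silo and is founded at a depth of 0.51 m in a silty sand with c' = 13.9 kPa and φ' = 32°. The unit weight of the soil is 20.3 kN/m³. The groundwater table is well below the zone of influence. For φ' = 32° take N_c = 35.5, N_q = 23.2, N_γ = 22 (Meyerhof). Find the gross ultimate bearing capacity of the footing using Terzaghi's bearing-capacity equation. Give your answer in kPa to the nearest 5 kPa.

q_ult ≈ 1550 kPa

q = γ·D_f = 20.3 × 0.51 = 10.353 kPa.
c·N_c = 13.9 × 35.5 = 493.45 kPa
q·N_q = 10.353 × 23.2 = 240.19 kPa
0.5·γ·B·N_γ = 0.5 × 20.3 × 3.66 × 22 = 817.28 kPa
q_ult = 493.45 + 240.19 + 817.28 = 1550.9 kPa.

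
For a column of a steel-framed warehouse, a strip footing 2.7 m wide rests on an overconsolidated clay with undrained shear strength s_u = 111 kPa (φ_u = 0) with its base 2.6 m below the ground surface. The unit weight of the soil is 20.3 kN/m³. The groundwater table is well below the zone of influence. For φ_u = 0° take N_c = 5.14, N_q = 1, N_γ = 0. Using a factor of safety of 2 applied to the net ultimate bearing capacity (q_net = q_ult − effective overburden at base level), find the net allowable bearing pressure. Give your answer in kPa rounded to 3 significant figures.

Effective surcharge at the founding depth q = γ·D_f = 20.3 × 2.6 = 52.78 kPa.
q_ult = c·N_c + q·N_q
     = 111 × 5.14 + 52.78 × 1
     = 570.54 + 52.78 = 623.32 kPa.
Net ultimate: q_net = 623.32 − 52.78 = 570.54 kPa.
q_all(net) = 570.54 / 2 = 285.27 kPa.

q_all(net) ≈ 285 kPa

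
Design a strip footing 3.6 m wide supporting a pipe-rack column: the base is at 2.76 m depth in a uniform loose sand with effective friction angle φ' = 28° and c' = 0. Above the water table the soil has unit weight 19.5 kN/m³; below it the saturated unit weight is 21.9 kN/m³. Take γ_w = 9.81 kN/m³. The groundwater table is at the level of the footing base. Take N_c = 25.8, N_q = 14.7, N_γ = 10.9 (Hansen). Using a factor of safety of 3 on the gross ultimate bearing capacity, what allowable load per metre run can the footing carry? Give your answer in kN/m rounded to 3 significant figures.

≈ 1230 kN/m

Overburden at base level: q = 19.5 × 2.76 = 53.82 kPa.
Below the base the soil is submerged, so the ½γBN_γ term uses γ' = 21.9 − 9.81 = 12.09 kN/m³.
Surcharge term q·N_q = 53.82 × 14.7 = 791.15 kPa; self-weight term 0.5·γ·B·N_γ = 0.5 × 12.09 × 3.6 × 10.9 = 237.21 kPa.
q_ult = 791.15 + 237.21 = 1028.4 kPa.
Gross allowable pressure q_all = 1028.4 / 3 = 342.79 kPa.
Allowable wall load = q_all × B = 342.79 × 3.6 = 1234 kN per metre run.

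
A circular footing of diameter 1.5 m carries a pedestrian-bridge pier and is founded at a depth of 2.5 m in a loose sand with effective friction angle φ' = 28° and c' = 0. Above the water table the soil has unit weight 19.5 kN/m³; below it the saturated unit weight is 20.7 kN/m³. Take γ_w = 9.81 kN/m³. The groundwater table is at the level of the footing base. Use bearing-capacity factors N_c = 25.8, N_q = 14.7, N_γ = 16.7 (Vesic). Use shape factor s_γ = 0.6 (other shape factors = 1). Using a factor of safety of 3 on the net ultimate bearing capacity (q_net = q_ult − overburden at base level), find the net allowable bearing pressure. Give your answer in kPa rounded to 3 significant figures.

Overburden at base level: q = 19.5 × 2.5 = 48.75 kPa.
Below the base the soil is submerged, so the ½γBN_γ term uses γ' = 20.7 − 9.81 = 10.89 kN/m³.
Surcharge term q·N_q = 48.75 × 14.7 = 716.62 kPa; self-weight term 0.5·γ·B·N_γ·s_γ = 0.5 × 10.89 × 1.5 × 16.7 × 0.6 = 81.838 kPa.
q_ult = 716.62 + 81.838 = 798.46 kPa.
q_net = 798.46 − 48.75 = 749.71 kPa.
q_all(net) = 749.71 / 3 = 249.9 kPa.

q_all(net) ≈ 250 kPa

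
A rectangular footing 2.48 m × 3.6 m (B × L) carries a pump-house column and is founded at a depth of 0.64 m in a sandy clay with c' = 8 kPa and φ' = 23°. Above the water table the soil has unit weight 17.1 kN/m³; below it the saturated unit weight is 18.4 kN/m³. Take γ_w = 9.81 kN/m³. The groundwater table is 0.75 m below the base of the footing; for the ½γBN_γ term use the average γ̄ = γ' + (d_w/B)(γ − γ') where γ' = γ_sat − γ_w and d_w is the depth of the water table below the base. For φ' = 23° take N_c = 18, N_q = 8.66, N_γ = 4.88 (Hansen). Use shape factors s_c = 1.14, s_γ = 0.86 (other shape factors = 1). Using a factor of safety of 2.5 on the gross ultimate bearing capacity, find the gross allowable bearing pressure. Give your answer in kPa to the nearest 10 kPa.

q_all ≈ 130 kPa

Overburden at base level: q = 17.1 × 0.64 = 10.944 kPa.
The water table is 0.75 m below the base (< B = 2.48 m), so the ½γBN_γ term uses γ̄ = γ' + (d_w/B)(γ − γ') = 8.59 + (0.75/2.48)(17.1 − 8.59) = 11.164 kN/m³.
Cohesion term c·N_c·s_c = 8 × 18 × 1.14 = 164.16 kPa; surcharge term q·N_q = 10.944 × 8.66 = 94.775 kPa; self-weight term 0.5·γ·B·N_γ·s_γ = 0.5 × 11.164 × 2.48 × 4.88 × 0.86 = 58.096 kPa.
q_ult = 164.16 + 94.775 + 58.096 = 317.03 kPa.
q_all = 317.03 / 2.5 = 126.81 kPa.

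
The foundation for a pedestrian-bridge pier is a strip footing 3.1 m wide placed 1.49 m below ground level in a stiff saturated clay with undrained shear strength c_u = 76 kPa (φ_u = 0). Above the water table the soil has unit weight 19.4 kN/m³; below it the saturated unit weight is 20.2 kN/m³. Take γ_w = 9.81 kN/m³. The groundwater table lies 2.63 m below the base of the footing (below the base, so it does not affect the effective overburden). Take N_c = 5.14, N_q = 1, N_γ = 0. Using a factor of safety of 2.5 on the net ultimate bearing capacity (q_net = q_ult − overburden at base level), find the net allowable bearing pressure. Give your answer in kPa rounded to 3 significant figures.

q_all(net) ≈ 156 kPa

Effective surcharge at the founding depth q = γ·D_f = 19.4 × 1.49 = 28.906 kPa.
q_ult = c·N_c + q·N_q
     = 76 × 5.14 + 28.906 × 1
     = 390.64 + 28.906 = 419.55 kPa.
q_net = 419.55 − 28.906 = 390.64 kPa.
q_all(net) = 390.64 / 2.5 = 156.26 kPa.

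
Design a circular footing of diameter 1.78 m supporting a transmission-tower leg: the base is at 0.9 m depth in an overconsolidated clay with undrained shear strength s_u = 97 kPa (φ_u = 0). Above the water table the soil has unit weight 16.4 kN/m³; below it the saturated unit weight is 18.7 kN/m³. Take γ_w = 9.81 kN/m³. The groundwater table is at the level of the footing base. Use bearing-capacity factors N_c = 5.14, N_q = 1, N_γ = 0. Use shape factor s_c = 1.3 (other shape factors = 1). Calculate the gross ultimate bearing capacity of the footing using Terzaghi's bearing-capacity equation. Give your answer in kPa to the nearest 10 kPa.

Effective surcharge at the founding depth q = γ·D_f = 16.4 × 0.9 = 14.76 kPa.
q_ult = c·N_c·s_c + q·N_q
     = 97 × 5.14 × 1.3 + 14.76 × 1
     = 648.15 + 14.76 = 662.91 kPa.

q_ult ≈ 660 kPa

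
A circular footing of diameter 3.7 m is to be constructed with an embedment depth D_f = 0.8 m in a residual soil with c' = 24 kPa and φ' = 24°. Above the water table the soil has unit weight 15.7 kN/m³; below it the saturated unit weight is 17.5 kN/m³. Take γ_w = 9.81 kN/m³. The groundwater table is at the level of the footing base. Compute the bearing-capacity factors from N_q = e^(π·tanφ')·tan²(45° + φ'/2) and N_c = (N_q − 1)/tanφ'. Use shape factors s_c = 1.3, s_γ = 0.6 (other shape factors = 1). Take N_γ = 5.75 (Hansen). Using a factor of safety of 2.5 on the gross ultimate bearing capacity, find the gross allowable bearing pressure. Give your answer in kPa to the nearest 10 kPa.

q_all ≈ 310 kPa

N_q = e^(π·tan24°)·tan²(57°) = 9.6; N_c = (N_q − 1)/tanφ' = 19.32.
q = γ·D_f = 15.7 × 0.8 = 12.56 kPa.
For the ½γBN_γ term take γ' = 17.5 − 9.81 = 7.69 kN/m³ (soil below base is submerged).
c·N_c·s_c = 24 × 19.324 × 1.3 = 602.89 kPa
q·N_q = 12.56 × 9.6034 = 120.62 kPa
0.5·γ·B·N_γ·s_γ = 0.5 × 7.69 × 3.7 × 5.75 × 0.6 = 49.081 kPa
q_ult = 602.89 + 120.62 + 49.081 = 772.59 kPa.
q_all = 772.59 / 2.5 = 309.04 kPa.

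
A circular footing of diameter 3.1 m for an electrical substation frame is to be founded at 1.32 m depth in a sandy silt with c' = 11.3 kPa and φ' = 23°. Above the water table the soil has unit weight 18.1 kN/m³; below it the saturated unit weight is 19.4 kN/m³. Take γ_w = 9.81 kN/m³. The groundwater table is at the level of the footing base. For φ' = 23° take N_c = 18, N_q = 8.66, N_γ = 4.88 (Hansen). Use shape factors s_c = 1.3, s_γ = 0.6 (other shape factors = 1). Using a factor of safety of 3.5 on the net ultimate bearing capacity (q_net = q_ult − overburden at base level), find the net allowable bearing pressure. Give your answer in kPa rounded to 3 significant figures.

Overburden at base level: q = 18.1 × 1.32 = 23.892 kPa.
Below the base the soil is submerged, so the ½γBN_γ term uses γ' = 19.4 − 9.81 = 9.59 kN/m³.
Cohesion term c·N_c·s_c = 11.3 × 18 × 1.3 = 264.42 kPa; surcharge term q·N_q = 23.892 × 8.66 = 206.9 kPa; self-weight term 0.5·γ·B·N_γ·s_γ = 0.5 × 9.59 × 3.1 × 4.88 × 0.6 = 43.523 kPa.
q_ult = 264.42 + 206.9 + 43.523 = 514.85 kPa.
q_net = 514.85 − 23.892 = 490.96 kPa.
q_all(net) = 490.96 / 3.5 = 140.27 kPa.

q_all(net) ≈ 140 kPa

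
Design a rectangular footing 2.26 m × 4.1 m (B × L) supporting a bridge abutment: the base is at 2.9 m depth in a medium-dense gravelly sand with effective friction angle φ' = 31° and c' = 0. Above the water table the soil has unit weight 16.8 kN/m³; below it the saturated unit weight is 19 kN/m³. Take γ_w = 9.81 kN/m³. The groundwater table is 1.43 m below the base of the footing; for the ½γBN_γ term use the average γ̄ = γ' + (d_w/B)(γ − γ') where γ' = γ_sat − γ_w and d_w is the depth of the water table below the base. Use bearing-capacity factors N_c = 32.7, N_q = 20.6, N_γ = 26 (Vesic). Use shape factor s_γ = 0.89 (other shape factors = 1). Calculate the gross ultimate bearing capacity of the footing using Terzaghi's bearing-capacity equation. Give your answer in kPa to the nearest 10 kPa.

q_ult ≈ 1370 kPa

q = γ·D_f = 16.8 × 2.9 = 48.72 kPa.
γ' = 9.19 kN/m³; averaging over the depth B below the base, γ̄ = γ' + (d_w/B)(γ − γ') = 14.005 kN/m³.
q·N_q = 48.72 × 20.6 = 1003.6 kPa
0.5·γ·B·N_γ·s_γ = 0.5 × 14.005 × 2.26 × 26 × 0.89 = 366.21 kPa
q_ult = 1003.6 + 366.21 = 1369.8 kPa.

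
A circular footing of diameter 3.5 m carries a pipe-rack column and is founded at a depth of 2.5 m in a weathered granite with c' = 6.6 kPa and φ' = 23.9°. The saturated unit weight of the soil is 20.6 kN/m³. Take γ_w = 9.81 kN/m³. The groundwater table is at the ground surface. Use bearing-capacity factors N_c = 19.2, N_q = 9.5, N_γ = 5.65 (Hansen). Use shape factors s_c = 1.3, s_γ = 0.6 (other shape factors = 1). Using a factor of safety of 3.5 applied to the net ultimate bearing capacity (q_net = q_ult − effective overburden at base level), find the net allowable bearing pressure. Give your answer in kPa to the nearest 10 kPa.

q_all(net) ≈ 130 kPa

With the water table at the surface the whole profile is submerged: γ' = 20.6 − 9.81 = 10.79 kN/m³, so q = γ'·D_f = 26.975 kPa; the same γ' applies in the ½γBN_γ term.
q_ult = c·N_c·s_c + q·N_q + 0.5·γ·B·N_γ·s_γ
     = 6.6 × 19.2 × 1.3 + 26.975 × 9.5 + 0.5 × 10.79 × 3.5 × 5.65 × 0.6
     = 164.74 + 256.26 + 64.012 = 485.01 kPa.
Net ultimate: q_net = 485.01 − 26.975 = 458.04 kPa.
q_all(net) = 458.04 / 3.5 = 130.87 kPa.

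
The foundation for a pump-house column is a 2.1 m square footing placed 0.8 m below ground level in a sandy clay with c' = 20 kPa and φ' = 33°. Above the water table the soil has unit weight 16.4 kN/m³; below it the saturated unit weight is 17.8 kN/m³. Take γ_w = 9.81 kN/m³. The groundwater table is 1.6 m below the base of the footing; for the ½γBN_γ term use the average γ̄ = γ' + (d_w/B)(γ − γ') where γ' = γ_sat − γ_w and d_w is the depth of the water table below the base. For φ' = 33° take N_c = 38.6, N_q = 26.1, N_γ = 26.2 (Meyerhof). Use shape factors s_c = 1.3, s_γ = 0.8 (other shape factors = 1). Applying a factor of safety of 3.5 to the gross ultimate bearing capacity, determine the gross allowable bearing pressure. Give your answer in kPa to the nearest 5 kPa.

Effective surcharge at the founding depth q = γ·D_f = 16.4 × 0.8 = 13.12 kPa.
With d_w = 1.6 m < B, γ̄ = 7.99 + (1.6/2.1) × (16.4 − 7.99) = 14.398 kN/m³.
q_ult = c·N_c·s_c + q·N_q + 0.5·γ·B·N_γ·s_γ
     = 20 × 38.6 × 1.3 + 13.12 × 26.1 + 0.5 × 14.398 × 2.1 × 26.2 × 0.8
     = 1003.6 + 342.43 + 316.86 = 1662.9 kPa.
q_all = q_ult / FS = 1662.9 / 3.5 = 475.11 kPa.

q_all ≈ 475 kPa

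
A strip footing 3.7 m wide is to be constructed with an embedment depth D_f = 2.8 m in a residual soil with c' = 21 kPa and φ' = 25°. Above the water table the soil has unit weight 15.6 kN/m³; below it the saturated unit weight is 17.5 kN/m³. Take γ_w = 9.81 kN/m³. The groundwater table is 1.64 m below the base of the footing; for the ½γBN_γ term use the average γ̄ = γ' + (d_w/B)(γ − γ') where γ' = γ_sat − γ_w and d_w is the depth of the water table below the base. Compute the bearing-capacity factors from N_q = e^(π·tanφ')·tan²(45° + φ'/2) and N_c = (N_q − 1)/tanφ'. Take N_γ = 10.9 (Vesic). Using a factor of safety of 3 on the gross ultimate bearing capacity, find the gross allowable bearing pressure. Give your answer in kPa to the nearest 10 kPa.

q_all ≈ 380 kPa

N_q = e^(π·tan25°)·tan²(57.5°) = 10.66; N_c = (N_q − 1)/tanφ' = 20.72.
q = γ·D_f = 15.6 × 2.8 = 43.68 kPa.
γ' = 7.69 kN/m³; averaging over the depth B below the base, γ̄ = γ' + (d_w/B)(γ − γ') = 11.196 kN/m³.
c·N_c = 21 × 20.721 = 435.13 kPa
q·N_q = 43.68 × 10.662 = 465.72 kPa
0.5·γ·B·N_γ = 0.5 × 11.196 × 3.7 × 10.9 = 225.77 kPa
q_ult = 435.13 + 465.72 + 225.77 = 1126.6 kPa.
q_all = 1126.6 / 3 = 375.54 kPa.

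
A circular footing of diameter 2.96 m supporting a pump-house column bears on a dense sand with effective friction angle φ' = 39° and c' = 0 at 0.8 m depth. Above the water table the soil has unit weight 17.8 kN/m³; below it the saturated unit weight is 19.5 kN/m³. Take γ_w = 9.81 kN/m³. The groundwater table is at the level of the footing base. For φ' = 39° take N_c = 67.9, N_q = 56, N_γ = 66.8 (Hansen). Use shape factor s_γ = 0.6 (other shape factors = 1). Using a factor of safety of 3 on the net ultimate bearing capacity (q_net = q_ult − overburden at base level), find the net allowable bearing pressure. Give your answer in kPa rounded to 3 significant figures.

q_all(net) ≈ 453 kPa

q = γ·D_f = 17.8 × 0.8 = 14.24 kPa.
For the ½γBN_γ term take γ' = 19.5 − 9.81 = 9.69 kN/m³ (soil below base is submerged).
q·N_q = 14.24 × 56 = 797.44 kPa
0.5·γ·B·N_γ·s_γ = 0.5 × 9.69 × 2.96 × 66.8 × 0.6 = 574.8 kPa
q_ult = 797.44 + 574.8 = 1372.2 kPa.
q_net = 1372.2 − 14.24 = 1358 kPa.
q_all(net) = 1358 / 3 = 452.67 kPa.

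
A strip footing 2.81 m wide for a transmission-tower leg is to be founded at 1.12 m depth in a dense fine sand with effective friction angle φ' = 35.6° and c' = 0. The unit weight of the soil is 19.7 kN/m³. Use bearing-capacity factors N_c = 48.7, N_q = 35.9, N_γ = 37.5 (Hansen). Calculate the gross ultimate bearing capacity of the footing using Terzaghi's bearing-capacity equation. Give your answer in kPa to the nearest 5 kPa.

Effective surcharge at the founding depth q = γ·D_f = 19.7 × 1.12 = 22.064 kPa.
q_ult = q·N_q + 0.5·γ·B·N_γ
     = 22.064 × 35.9 + 0.5 × 19.7 × 2.81 × 37.5
     = 792.1 + 1037.9 = 1830 kPa.

q_ult ≈ 1830 kPa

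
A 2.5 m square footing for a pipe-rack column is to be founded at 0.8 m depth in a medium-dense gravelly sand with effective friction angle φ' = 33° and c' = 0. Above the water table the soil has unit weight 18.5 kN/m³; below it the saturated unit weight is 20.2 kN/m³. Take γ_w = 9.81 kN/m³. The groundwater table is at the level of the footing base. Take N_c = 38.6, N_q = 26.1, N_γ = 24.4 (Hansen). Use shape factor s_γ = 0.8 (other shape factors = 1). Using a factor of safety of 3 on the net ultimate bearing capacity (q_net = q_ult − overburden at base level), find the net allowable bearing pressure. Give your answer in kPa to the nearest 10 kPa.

Overburden at base level: q = 18.5 × 0.8 = 14.8 kPa.
Below the base the soil is submerged, so the ½γBN_γ term uses γ' = 20.2 − 9.81 = 10.39 kN/m³.
Surcharge term q·N_q = 14.8 × 26.1 = 386.28 kPa; self-weight term 0.5·γ·B·N_γ·s_γ = 0.5 × 10.39 × 2.5 × 24.4 × 0.8 = 253.52 kPa.
q_ult = 386.28 + 253.52 = 639.8 kPa.
q_net = 639.8 − 14.8 = 625 kPa.
q_all(net) = 625 / 3 = 208.33 kPa.

q_all(net) ≈ 210 kPa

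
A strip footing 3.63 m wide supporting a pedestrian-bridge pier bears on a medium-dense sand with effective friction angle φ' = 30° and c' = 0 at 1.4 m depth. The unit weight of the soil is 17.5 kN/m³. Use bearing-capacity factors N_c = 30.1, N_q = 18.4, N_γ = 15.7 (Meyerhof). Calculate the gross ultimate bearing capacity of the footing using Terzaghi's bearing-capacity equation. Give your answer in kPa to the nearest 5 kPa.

Overburden at base level: q = 17.5 × 1.4 = 24.5 kPa.
Surcharge term q·N_q = 24.5 × 18.4 = 450.8 kPa; self-weight term 0.5·γ·B·N_γ = 0.5 × 17.5 × 3.63 × 15.7 = 498.67 kPa.
q_ult = 450.8 + 498.67 = 949.47 kPa.

q_ult ≈ 950 kPa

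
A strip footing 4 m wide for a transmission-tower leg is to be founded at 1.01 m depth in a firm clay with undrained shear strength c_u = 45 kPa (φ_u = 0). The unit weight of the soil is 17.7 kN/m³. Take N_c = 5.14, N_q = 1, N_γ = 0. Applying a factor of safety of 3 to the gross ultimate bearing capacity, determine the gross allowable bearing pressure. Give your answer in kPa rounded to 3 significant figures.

q_all ≈ 83.1 kPa

Effective surcharge at the founding depth q = γ·D_f = 17.7 × 1.01 = 17.877 kPa.
q_ult = c·N_c + q·N_q
     = 45 × 5.14 + 17.877 × 1
     = 231.3 + 17.877 = 249.18 kPa.
q_all = q_ult / FS = 249.18 / 3 = 83.059 kPa.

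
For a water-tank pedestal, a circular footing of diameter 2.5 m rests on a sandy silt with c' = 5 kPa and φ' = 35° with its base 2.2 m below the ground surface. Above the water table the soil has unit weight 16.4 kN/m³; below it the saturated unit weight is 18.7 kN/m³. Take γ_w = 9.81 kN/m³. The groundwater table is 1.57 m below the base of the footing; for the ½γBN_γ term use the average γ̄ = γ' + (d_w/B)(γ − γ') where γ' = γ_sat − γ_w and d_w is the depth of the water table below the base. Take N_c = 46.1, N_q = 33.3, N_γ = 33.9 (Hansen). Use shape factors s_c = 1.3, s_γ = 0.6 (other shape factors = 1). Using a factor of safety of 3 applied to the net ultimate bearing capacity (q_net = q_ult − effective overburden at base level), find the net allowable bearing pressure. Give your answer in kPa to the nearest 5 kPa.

q_all(net) ≈ 605 kPa

q = γ·D_f = 16.4 × 2.2 = 36.08 kPa.
γ' = 8.89 kN/m³; averaging over the depth B below the base, γ̄ = γ' + (d_w/B)(γ − γ') = 13.606 kN/m³.
c·N_c·s_c = 5 × 46.1 × 1.3 = 299.65 kPa
q·N_q = 36.08 × 33.3 = 1201.5 kPa
0.5·γ·B·N_γ·s_γ = 0.5 × 13.606 × 2.5 × 33.9 × 0.6 = 345.94 kPa
q_ult = 299.65 + 1201.5 + 345.94 = 1847.1 kPa.
Net ultimate: q_net = 1847.1 − 36.08 = 1811 kPa.
q_all(net) = 1811 / 3 = 603.66 kPa.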